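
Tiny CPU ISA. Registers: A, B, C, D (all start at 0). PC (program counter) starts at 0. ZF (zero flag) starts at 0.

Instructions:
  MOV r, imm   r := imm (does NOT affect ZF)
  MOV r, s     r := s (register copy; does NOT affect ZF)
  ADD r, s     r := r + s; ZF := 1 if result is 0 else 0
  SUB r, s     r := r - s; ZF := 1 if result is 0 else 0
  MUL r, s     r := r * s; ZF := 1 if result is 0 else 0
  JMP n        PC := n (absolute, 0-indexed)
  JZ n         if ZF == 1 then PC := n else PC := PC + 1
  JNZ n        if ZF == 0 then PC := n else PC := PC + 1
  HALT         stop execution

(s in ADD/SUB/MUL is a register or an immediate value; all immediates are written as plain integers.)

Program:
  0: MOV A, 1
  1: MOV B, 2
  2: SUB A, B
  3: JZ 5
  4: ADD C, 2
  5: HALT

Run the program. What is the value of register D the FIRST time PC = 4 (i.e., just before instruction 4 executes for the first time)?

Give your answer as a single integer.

Step 1: PC=0 exec 'MOV A, 1'. After: A=1 B=0 C=0 D=0 ZF=0 PC=1
Step 2: PC=1 exec 'MOV B, 2'. After: A=1 B=2 C=0 D=0 ZF=0 PC=2
Step 3: PC=2 exec 'SUB A, B'. After: A=-1 B=2 C=0 D=0 ZF=0 PC=3
Step 4: PC=3 exec 'JZ 5'. After: A=-1 B=2 C=0 D=0 ZF=0 PC=4
First time PC=4: D=0

0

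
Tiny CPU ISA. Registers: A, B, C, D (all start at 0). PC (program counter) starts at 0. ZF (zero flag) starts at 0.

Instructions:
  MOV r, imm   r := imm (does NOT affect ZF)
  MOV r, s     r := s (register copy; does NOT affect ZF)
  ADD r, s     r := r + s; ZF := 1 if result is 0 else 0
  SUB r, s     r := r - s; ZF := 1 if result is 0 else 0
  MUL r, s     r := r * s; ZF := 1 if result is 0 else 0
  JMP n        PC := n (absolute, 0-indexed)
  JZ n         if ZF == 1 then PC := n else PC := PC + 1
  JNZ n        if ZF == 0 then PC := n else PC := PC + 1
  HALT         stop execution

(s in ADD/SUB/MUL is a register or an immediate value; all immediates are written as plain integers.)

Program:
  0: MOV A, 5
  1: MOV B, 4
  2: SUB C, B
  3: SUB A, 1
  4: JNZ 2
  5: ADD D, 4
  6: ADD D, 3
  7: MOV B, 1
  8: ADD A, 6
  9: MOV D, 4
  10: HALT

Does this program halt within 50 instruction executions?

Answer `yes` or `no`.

Answer: yes

Derivation:
Step 1: PC=0 exec 'MOV A, 5'. After: A=5 B=0 C=0 D=0 ZF=0 PC=1
Step 2: PC=1 exec 'MOV B, 4'. After: A=5 B=4 C=0 D=0 ZF=0 PC=2
Step 3: PC=2 exec 'SUB C, B'. After: A=5 B=4 C=-4 D=0 ZF=0 PC=3
Step 4: PC=3 exec 'SUB A, 1'. After: A=4 B=4 C=-4 D=0 ZF=0 PC=4
Step 5: PC=4 exec 'JNZ 2'. After: A=4 B=4 C=-4 D=0 ZF=0 PC=2
Step 6: PC=2 exec 'SUB C, B'. After: A=4 B=4 C=-8 D=0 ZF=0 PC=3
Step 7: PC=3 exec 'SUB A, 1'. After: A=3 B=4 C=-8 D=0 ZF=0 PC=4
Step 8: PC=4 exec 'JNZ 2'. After: A=3 B=4 C=-8 D=0 ZF=0 PC=2
Step 9: PC=2 exec 'SUB C, B'. After: A=3 B=4 C=-12 D=0 ZF=0 PC=3
Step 10: PC=3 exec 'SUB A, 1'. After: A=2 B=4 C=-12 D=0 ZF=0 PC=4
Step 11: PC=4 exec 'JNZ 2'. After: A=2 B=4 C=-12 D=0 ZF=0 PC=2
Step 12: PC=2 exec 'SUB C, B'. After: A=2 B=4 C=-16 D=0 ZF=0 PC=3
Step 13: PC=3 exec 'SUB A, 1'. After: A=1 B=4 C=-16 D=0 ZF=0 PC=4
Step 14: PC=4 exec 'JNZ 2'. After: A=1 B=4 C=-16 D=0 ZF=0 PC=2
Step 15: PC=2 exec 'SUB C, B'. After: A=1 B=4 C=-20 D=0 ZF=0 PC=3
Step 16: PC=3 exec 'SUB A, 1'. After: A=0 B=4 C=-20 D=0 ZF=1 PC=4
Step 17: PC=4 exec 'JNZ 2'. After: A=0 B=4 C=-20 D=0 ZF=1 PC=5
Step 18: PC=5 exec 'ADD D, 4'. After: A=0 B=4 C=-20 D=4 ZF=0 PC=6
Step 19: PC=6 exec 'ADD D, 3'. After: A=0 B=4 C=-20 D=7 ZF=0 PC=7
Step 20: PC=7 exec 'MOV B, 1'. After: A=0 B=1 C=-20 D=7 ZF=0 PC=8
Step 21: PC=8 exec 'ADD A, 6'. After: A=6 B=1 C=-20 D=7 ZF=0 PC=9
Step 22: PC=9 exec 'MOV D, 4'. After: A=6 B=1 C=-20 D=4 ZF=0 PC=10
Step 23: PC=10 exec 'HALT'. After: A=6 B=1 C=-20 D=4 ZF=0 PC=10 HALTED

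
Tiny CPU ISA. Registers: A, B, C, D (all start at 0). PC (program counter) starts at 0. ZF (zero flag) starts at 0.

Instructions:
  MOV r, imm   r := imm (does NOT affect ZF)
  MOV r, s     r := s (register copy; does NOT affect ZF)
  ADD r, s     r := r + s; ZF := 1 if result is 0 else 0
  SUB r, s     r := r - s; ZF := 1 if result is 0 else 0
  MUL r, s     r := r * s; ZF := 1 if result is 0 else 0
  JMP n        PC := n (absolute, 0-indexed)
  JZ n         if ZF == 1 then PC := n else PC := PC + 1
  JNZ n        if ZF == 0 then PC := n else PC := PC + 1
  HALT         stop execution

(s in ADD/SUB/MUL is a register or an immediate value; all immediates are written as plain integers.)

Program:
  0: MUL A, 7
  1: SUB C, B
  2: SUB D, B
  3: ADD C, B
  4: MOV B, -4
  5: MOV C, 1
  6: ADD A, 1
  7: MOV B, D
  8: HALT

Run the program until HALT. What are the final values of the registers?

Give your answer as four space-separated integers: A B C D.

Step 1: PC=0 exec 'MUL A, 7'. After: A=0 B=0 C=0 D=0 ZF=1 PC=1
Step 2: PC=1 exec 'SUB C, B'. After: A=0 B=0 C=0 D=0 ZF=1 PC=2
Step 3: PC=2 exec 'SUB D, B'. After: A=0 B=0 C=0 D=0 ZF=1 PC=3
Step 4: PC=3 exec 'ADD C, B'. After: A=0 B=0 C=0 D=0 ZF=1 PC=4
Step 5: PC=4 exec 'MOV B, -4'. After: A=0 B=-4 C=0 D=0 ZF=1 PC=5
Step 6: PC=5 exec 'MOV C, 1'. After: A=0 B=-4 C=1 D=0 ZF=1 PC=6
Step 7: PC=6 exec 'ADD A, 1'. After: A=1 B=-4 C=1 D=0 ZF=0 PC=7
Step 8: PC=7 exec 'MOV B, D'. After: A=1 B=0 C=1 D=0 ZF=0 PC=8
Step 9: PC=8 exec 'HALT'. After: A=1 B=0 C=1 D=0 ZF=0 PC=8 HALTED

Answer: 1 0 1 0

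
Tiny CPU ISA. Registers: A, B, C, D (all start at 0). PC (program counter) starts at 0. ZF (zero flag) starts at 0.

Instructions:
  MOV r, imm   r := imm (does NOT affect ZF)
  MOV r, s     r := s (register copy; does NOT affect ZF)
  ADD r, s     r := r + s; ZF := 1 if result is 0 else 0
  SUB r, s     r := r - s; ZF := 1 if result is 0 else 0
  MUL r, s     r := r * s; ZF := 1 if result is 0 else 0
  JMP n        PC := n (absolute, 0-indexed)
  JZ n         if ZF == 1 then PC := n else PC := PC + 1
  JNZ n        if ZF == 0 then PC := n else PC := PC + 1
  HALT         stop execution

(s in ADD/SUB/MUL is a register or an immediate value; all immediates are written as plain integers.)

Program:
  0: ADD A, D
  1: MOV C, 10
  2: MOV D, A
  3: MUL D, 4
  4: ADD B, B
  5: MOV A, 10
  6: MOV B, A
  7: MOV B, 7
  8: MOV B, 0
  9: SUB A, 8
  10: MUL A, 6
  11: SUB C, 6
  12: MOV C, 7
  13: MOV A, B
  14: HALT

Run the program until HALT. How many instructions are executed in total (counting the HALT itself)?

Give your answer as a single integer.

Step 1: PC=0 exec 'ADD A, D'. After: A=0 B=0 C=0 D=0 ZF=1 PC=1
Step 2: PC=1 exec 'MOV C, 10'. After: A=0 B=0 C=10 D=0 ZF=1 PC=2
Step 3: PC=2 exec 'MOV D, A'. After: A=0 B=0 C=10 D=0 ZF=1 PC=3
Step 4: PC=3 exec 'MUL D, 4'. After: A=0 B=0 C=10 D=0 ZF=1 PC=4
Step 5: PC=4 exec 'ADD B, B'. After: A=0 B=0 C=10 D=0 ZF=1 PC=5
Step 6: PC=5 exec 'MOV A, 10'. After: A=10 B=0 C=10 D=0 ZF=1 PC=6
Step 7: PC=6 exec 'MOV B, A'. After: A=10 B=10 C=10 D=0 ZF=1 PC=7
Step 8: PC=7 exec 'MOV B, 7'. After: A=10 B=7 C=10 D=0 ZF=1 PC=8
Step 9: PC=8 exec 'MOV B, 0'. After: A=10 B=0 C=10 D=0 ZF=1 PC=9
Step 10: PC=9 exec 'SUB A, 8'. After: A=2 B=0 C=10 D=0 ZF=0 PC=10
Step 11: PC=10 exec 'MUL A, 6'. After: A=12 B=0 C=10 D=0 ZF=0 PC=11
Step 12: PC=11 exec 'SUB C, 6'. After: A=12 B=0 C=4 D=0 ZF=0 PC=12
Step 13: PC=12 exec 'MOV C, 7'. After: A=12 B=0 C=7 D=0 ZF=0 PC=13
Step 14: PC=13 exec 'MOV A, B'. After: A=0 B=0 C=7 D=0 ZF=0 PC=14
Step 15: PC=14 exec 'HALT'. After: A=0 B=0 C=7 D=0 ZF=0 PC=14 HALTED
Total instructions executed: 15

Answer: 15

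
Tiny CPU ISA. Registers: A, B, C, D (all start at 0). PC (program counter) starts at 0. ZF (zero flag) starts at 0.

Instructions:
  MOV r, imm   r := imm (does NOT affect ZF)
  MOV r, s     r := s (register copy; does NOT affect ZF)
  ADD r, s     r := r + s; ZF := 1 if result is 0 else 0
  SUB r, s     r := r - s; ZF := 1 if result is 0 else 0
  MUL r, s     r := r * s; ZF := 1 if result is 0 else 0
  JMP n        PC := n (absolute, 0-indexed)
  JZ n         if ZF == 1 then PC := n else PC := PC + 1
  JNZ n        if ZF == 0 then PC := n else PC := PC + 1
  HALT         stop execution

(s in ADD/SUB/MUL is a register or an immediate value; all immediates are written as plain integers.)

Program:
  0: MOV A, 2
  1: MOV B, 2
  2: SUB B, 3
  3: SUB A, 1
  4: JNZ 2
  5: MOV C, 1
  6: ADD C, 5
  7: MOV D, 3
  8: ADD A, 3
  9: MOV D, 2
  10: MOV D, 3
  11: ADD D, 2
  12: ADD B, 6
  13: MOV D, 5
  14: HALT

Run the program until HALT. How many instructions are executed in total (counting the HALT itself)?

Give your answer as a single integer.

Answer: 18

Derivation:
Step 1: PC=0 exec 'MOV A, 2'. After: A=2 B=0 C=0 D=0 ZF=0 PC=1
Step 2: PC=1 exec 'MOV B, 2'. After: A=2 B=2 C=0 D=0 ZF=0 PC=2
Step 3: PC=2 exec 'SUB B, 3'. After: A=2 B=-1 C=0 D=0 ZF=0 PC=3
Step 4: PC=3 exec 'SUB A, 1'. After: A=1 B=-1 C=0 D=0 ZF=0 PC=4
Step 5: PC=4 exec 'JNZ 2'. After: A=1 B=-1 C=0 D=0 ZF=0 PC=2
Step 6: PC=2 exec 'SUB B, 3'. After: A=1 B=-4 C=0 D=0 ZF=0 PC=3
Step 7: PC=3 exec 'SUB A, 1'. After: A=0 B=-4 C=0 D=0 ZF=1 PC=4
Step 8: PC=4 exec 'JNZ 2'. After: A=0 B=-4 C=0 D=0 ZF=1 PC=5
Step 9: PC=5 exec 'MOV C, 1'. After: A=0 B=-4 C=1 D=0 ZF=1 PC=6
Step 10: PC=6 exec 'ADD C, 5'. After: A=0 B=-4 C=6 D=0 ZF=0 PC=7
Step 11: PC=7 exec 'MOV D, 3'. After: A=0 B=-4 C=6 D=3 ZF=0 PC=8
Step 12: PC=8 exec 'ADD A, 3'. After: A=3 B=-4 C=6 D=3 ZF=0 PC=9
Step 13: PC=9 exec 'MOV D, 2'. After: A=3 B=-4 C=6 D=2 ZF=0 PC=10
Step 14: PC=10 exec 'MOV D, 3'. After: A=3 B=-4 C=6 D=3 ZF=0 PC=11
Step 15: PC=11 exec 'ADD D, 2'. After: A=3 B=-4 C=6 D=5 ZF=0 PC=12
Step 16: PC=12 exec 'ADD B, 6'. After: A=3 B=2 C=6 D=5 ZF=0 PC=13
Step 17: PC=13 exec 'MOV D, 5'. After: A=3 B=2 C=6 D=5 ZF=0 PC=14
Step 18: PC=14 exec 'HALT'. After: A=3 B=2 C=6 D=5 ZF=0 PC=14 HALTED
Total instructions executed: 18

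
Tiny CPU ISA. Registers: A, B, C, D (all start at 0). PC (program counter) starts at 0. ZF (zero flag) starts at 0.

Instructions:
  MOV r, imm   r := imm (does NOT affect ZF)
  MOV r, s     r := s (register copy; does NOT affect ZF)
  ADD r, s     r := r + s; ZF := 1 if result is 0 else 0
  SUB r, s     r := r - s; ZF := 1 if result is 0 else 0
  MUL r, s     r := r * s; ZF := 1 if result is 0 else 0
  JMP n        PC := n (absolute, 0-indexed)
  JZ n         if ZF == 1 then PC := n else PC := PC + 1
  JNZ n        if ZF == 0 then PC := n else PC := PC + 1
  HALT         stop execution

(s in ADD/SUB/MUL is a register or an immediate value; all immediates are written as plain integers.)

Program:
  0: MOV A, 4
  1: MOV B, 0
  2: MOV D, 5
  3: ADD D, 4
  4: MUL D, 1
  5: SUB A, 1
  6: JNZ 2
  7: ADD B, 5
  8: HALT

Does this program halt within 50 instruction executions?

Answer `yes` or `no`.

Step 1: PC=0 exec 'MOV A, 4'. After: A=4 B=0 C=0 D=0 ZF=0 PC=1
Step 2: PC=1 exec 'MOV B, 0'. After: A=4 B=0 C=0 D=0 ZF=0 PC=2
Step 3: PC=2 exec 'MOV D, 5'. After: A=4 B=0 C=0 D=5 ZF=0 PC=3
Step 4: PC=3 exec 'ADD D, 4'. After: A=4 B=0 C=0 D=9 ZF=0 PC=4
Step 5: PC=4 exec 'MUL D, 1'. After: A=4 B=0 C=0 D=9 ZF=0 PC=5
Step 6: PC=5 exec 'SUB A, 1'. After: A=3 B=0 C=0 D=9 ZF=0 PC=6
Step 7: PC=6 exec 'JNZ 2'. After: A=3 B=0 C=0 D=9 ZF=0 PC=2
Step 8: PC=2 exec 'MOV D, 5'. After: A=3 B=0 C=0 D=5 ZF=0 PC=3
Step 9: PC=3 exec 'ADD D, 4'. After: A=3 B=0 C=0 D=9 ZF=0 PC=4
Step 10: PC=4 exec 'MUL D, 1'. After: A=3 B=0 C=0 D=9 ZF=0 PC=5
Step 11: PC=5 exec 'SUB A, 1'. After: A=2 B=0 C=0 D=9 ZF=0 PC=6
Step 12: PC=6 exec 'JNZ 2'. After: A=2 B=0 C=0 D=9 ZF=0 PC=2
Step 13: PC=2 exec 'MOV D, 5'. After: A=2 B=0 C=0 D=5 ZF=0 PC=3
Step 14: PC=3 exec 'ADD D, 4'. After: A=2 B=0 C=0 D=9 ZF=0 PC=4
Step 15: PC=4 exec 'MUL D, 1'. After: A=2 B=0 C=0 D=9 ZF=0 PC=5
Step 16: PC=5 exec 'SUB A, 1'. After: A=1 B=0 C=0 D=9 ZF=0 PC=6
Step 17: PC=6 exec 'JNZ 2'. After: A=1 B=0 C=0 D=9 ZF=0 PC=2
Step 18: PC=2 exec 'MOV D, 5'. After: A=1 B=0 C=0 D=5 ZF=0 PC=3
Step 19: PC=3 exec 'ADD D, 4'. After: A=1 B=0 C=0 D=9 ZF=0 PC=4
Step 20: PC=4 exec 'MUL D, 1'. After: A=1 B=0 C=0 D=9 ZF=0 PC=5
Step 21: PC=5 exec 'SUB A, 1'. After: A=0 B=0 C=0 D=9 ZF=1 PC=6
Step 22: PC=6 exec 'JNZ 2'. After: A=0 B=0 C=0 D=9 ZF=1 PC=7
Step 23: PC=7 exec 'ADD B, 5'. After: A=0 B=5 C=0 D=9 ZF=0 PC=8
Step 24: PC=8 exec 'HALT'. After: A=0 B=5 C=0 D=9 ZF=0 PC=8 HALTED

Answer: yes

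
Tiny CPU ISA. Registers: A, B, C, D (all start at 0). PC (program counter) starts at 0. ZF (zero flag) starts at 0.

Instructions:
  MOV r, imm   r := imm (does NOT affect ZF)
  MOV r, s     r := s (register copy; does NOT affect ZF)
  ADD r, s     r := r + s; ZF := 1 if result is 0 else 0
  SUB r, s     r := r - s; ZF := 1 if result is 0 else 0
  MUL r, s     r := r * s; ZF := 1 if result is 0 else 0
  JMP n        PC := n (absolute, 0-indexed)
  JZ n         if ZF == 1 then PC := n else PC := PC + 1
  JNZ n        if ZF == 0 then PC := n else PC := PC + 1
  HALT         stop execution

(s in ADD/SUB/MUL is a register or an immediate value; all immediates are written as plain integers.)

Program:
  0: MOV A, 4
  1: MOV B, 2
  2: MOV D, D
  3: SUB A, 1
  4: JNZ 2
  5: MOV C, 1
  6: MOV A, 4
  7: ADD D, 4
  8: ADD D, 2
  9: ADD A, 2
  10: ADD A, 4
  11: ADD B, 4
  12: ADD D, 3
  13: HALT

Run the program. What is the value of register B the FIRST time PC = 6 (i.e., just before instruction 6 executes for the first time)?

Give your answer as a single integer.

Step 1: PC=0 exec 'MOV A, 4'. After: A=4 B=0 C=0 D=0 ZF=0 PC=1
Step 2: PC=1 exec 'MOV B, 2'. After: A=4 B=2 C=0 D=0 ZF=0 PC=2
Step 3: PC=2 exec 'MOV D, D'. After: A=4 B=2 C=0 D=0 ZF=0 PC=3
Step 4: PC=3 exec 'SUB A, 1'. After: A=3 B=2 C=0 D=0 ZF=0 PC=4
Step 5: PC=4 exec 'JNZ 2'. After: A=3 B=2 C=0 D=0 ZF=0 PC=2
Step 6: PC=2 exec 'MOV D, D'. After: A=3 B=2 C=0 D=0 ZF=0 PC=3
Step 7: PC=3 exec 'SUB A, 1'. After: A=2 B=2 C=0 D=0 ZF=0 PC=4
Step 8: PC=4 exec 'JNZ 2'. After: A=2 B=2 C=0 D=0 ZF=0 PC=2
Step 9: PC=2 exec 'MOV D, D'. After: A=2 B=2 C=0 D=0 ZF=0 PC=3
Step 10: PC=3 exec 'SUB A, 1'. After: A=1 B=2 C=0 D=0 ZF=0 PC=4
Step 11: PC=4 exec 'JNZ 2'. After: A=1 B=2 C=0 D=0 ZF=0 PC=2
Step 12: PC=2 exec 'MOV D, D'. After: A=1 B=2 C=0 D=0 ZF=0 PC=3
Step 13: PC=3 exec 'SUB A, 1'. After: A=0 B=2 C=0 D=0 ZF=1 PC=4
Step 14: PC=4 exec 'JNZ 2'. After: A=0 B=2 C=0 D=0 ZF=1 PC=5
Step 15: PC=5 exec 'MOV C, 1'. After: A=0 B=2 C=1 D=0 ZF=1 PC=6
First time PC=6: B=2

2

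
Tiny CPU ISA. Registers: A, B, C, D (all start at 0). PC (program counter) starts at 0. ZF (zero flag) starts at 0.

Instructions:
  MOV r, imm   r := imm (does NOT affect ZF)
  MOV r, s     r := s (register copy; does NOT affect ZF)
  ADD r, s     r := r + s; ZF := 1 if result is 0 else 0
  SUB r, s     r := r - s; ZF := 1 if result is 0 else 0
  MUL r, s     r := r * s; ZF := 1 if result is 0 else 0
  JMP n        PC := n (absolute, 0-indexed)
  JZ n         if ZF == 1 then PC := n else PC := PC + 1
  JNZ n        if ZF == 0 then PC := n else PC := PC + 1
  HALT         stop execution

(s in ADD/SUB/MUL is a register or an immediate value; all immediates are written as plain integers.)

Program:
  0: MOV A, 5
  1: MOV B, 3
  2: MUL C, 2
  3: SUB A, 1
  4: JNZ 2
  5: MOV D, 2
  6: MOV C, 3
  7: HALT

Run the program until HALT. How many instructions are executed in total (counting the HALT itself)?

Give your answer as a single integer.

Answer: 20

Derivation:
Step 1: PC=0 exec 'MOV A, 5'. After: A=5 B=0 C=0 D=0 ZF=0 PC=1
Step 2: PC=1 exec 'MOV B, 3'. After: A=5 B=3 C=0 D=0 ZF=0 PC=2
Step 3: PC=2 exec 'MUL C, 2'. After: A=5 B=3 C=0 D=0 ZF=1 PC=3
Step 4: PC=3 exec 'SUB A, 1'. After: A=4 B=3 C=0 D=0 ZF=0 PC=4
Step 5: PC=4 exec 'JNZ 2'. After: A=4 B=3 C=0 D=0 ZF=0 PC=2
Step 6: PC=2 exec 'MUL C, 2'. After: A=4 B=3 C=0 D=0 ZF=1 PC=3
Step 7: PC=3 exec 'SUB A, 1'. After: A=3 B=3 C=0 D=0 ZF=0 PC=4
Step 8: PC=4 exec 'JNZ 2'. After: A=3 B=3 C=0 D=0 ZF=0 PC=2
Step 9: PC=2 exec 'MUL C, 2'. After: A=3 B=3 C=0 D=0 ZF=1 PC=3
Step 10: PC=3 exec 'SUB A, 1'. After: A=2 B=3 C=0 D=0 ZF=0 PC=4
Step 11: PC=4 exec 'JNZ 2'. After: A=2 B=3 C=0 D=0 ZF=0 PC=2
Step 12: PC=2 exec 'MUL C, 2'. After: A=2 B=3 C=0 D=0 ZF=1 PC=3
Step 13: PC=3 exec 'SUB A, 1'. After: A=1 B=3 C=0 D=0 ZF=0 PC=4
Step 14: PC=4 exec 'JNZ 2'. After: A=1 B=3 C=0 D=0 ZF=0 PC=2
Step 15: PC=2 exec 'MUL C, 2'. After: A=1 B=3 C=0 D=0 ZF=1 PC=3
Step 16: PC=3 exec 'SUB A, 1'. After: A=0 B=3 C=0 D=0 ZF=1 PC=4
Step 17: PC=4 exec 'JNZ 2'. After: A=0 B=3 C=0 D=0 ZF=1 PC=5
Step 18: PC=5 exec 'MOV D, 2'. After: A=0 B=3 C=0 D=2 ZF=1 PC=6
Step 19: PC=6 exec 'MOV C, 3'. After: A=0 B=3 C=3 D=2 ZF=1 PC=7
Step 20: PC=7 exec 'HALT'. After: A=0 B=3 C=3 D=2 ZF=1 PC=7 HALTED
Total instructions executed: 20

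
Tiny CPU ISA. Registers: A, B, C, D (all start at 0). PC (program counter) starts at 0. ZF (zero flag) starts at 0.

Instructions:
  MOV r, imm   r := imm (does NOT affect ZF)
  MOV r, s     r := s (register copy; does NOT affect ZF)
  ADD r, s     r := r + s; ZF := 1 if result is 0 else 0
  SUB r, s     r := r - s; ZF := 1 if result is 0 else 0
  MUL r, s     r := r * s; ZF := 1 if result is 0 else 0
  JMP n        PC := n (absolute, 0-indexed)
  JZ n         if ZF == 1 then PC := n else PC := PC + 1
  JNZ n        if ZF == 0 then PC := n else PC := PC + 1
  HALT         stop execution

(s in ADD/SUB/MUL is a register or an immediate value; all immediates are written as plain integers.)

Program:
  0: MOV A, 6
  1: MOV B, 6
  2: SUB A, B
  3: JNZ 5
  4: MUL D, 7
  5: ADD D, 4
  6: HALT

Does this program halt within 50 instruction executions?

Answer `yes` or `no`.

Step 1: PC=0 exec 'MOV A, 6'. After: A=6 B=0 C=0 D=0 ZF=0 PC=1
Step 2: PC=1 exec 'MOV B, 6'. After: A=6 B=6 C=0 D=0 ZF=0 PC=2
Step 3: PC=2 exec 'SUB A, B'. After: A=0 B=6 C=0 D=0 ZF=1 PC=3
Step 4: PC=3 exec 'JNZ 5'. After: A=0 B=6 C=0 D=0 ZF=1 PC=4
Step 5: PC=4 exec 'MUL D, 7'. After: A=0 B=6 C=0 D=0 ZF=1 PC=5
Step 6: PC=5 exec 'ADD D, 4'. After: A=0 B=6 C=0 D=4 ZF=0 PC=6
Step 7: PC=6 exec 'HALT'. After: A=0 B=6 C=0 D=4 ZF=0 PC=6 HALTED

Answer: yes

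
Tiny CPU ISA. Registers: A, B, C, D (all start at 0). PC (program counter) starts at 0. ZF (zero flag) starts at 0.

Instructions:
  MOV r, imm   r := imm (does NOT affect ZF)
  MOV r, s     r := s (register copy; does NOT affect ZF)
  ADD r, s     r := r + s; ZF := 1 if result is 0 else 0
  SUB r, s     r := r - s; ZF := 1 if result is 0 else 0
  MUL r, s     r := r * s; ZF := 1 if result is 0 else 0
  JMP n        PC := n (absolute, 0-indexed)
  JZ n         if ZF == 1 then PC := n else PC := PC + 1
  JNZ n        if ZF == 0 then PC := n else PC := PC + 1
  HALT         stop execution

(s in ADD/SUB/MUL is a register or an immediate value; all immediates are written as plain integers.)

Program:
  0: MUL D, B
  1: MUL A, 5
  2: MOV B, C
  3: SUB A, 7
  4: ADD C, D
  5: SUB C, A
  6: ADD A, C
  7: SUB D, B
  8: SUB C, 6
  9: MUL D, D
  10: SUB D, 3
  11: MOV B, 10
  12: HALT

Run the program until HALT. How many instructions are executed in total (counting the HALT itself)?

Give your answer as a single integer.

Step 1: PC=0 exec 'MUL D, B'. After: A=0 B=0 C=0 D=0 ZF=1 PC=1
Step 2: PC=1 exec 'MUL A, 5'. After: A=0 B=0 C=0 D=0 ZF=1 PC=2
Step 3: PC=2 exec 'MOV B, C'. After: A=0 B=0 C=0 D=0 ZF=1 PC=3
Step 4: PC=3 exec 'SUB A, 7'. After: A=-7 B=0 C=0 D=0 ZF=0 PC=4
Step 5: PC=4 exec 'ADD C, D'. After: A=-7 B=0 C=0 D=0 ZF=1 PC=5
Step 6: PC=5 exec 'SUB C, A'. After: A=-7 B=0 C=7 D=0 ZF=0 PC=6
Step 7: PC=6 exec 'ADD A, C'. After: A=0 B=0 C=7 D=0 ZF=1 PC=7
Step 8: PC=7 exec 'SUB D, B'. After: A=0 B=0 C=7 D=0 ZF=1 PC=8
Step 9: PC=8 exec 'SUB C, 6'. After: A=0 B=0 C=1 D=0 ZF=0 PC=9
Step 10: PC=9 exec 'MUL D, D'. After: A=0 B=0 C=1 D=0 ZF=1 PC=10
Step 11: PC=10 exec 'SUB D, 3'. After: A=0 B=0 C=1 D=-3 ZF=0 PC=11
Step 12: PC=11 exec 'MOV B, 10'. After: A=0 B=10 C=1 D=-3 ZF=0 PC=12
Step 13: PC=12 exec 'HALT'. After: A=0 B=10 C=1 D=-3 ZF=0 PC=12 HALTED
Total instructions executed: 13

Answer: 13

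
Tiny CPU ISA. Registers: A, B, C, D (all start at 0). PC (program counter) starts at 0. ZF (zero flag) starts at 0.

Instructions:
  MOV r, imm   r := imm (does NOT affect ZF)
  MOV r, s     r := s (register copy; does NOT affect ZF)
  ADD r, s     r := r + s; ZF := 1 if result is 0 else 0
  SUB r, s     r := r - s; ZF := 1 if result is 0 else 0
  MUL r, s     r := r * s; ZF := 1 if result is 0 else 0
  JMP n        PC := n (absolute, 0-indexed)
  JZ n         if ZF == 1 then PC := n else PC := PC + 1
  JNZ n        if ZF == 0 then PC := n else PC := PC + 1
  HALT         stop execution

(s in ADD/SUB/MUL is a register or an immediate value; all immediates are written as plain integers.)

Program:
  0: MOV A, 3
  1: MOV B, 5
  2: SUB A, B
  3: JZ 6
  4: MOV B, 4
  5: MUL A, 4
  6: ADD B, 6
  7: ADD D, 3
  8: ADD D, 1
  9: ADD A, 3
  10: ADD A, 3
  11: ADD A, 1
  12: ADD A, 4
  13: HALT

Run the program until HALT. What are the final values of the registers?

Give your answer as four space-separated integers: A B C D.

Step 1: PC=0 exec 'MOV A, 3'. After: A=3 B=0 C=0 D=0 ZF=0 PC=1
Step 2: PC=1 exec 'MOV B, 5'. After: A=3 B=5 C=0 D=0 ZF=0 PC=2
Step 3: PC=2 exec 'SUB A, B'. After: A=-2 B=5 C=0 D=0 ZF=0 PC=3
Step 4: PC=3 exec 'JZ 6'. After: A=-2 B=5 C=0 D=0 ZF=0 PC=4
Step 5: PC=4 exec 'MOV B, 4'. After: A=-2 B=4 C=0 D=0 ZF=0 PC=5
Step 6: PC=5 exec 'MUL A, 4'. After: A=-8 B=4 C=0 D=0 ZF=0 PC=6
Step 7: PC=6 exec 'ADD B, 6'. After: A=-8 B=10 C=0 D=0 ZF=0 PC=7
Step 8: PC=7 exec 'ADD D, 3'. After: A=-8 B=10 C=0 D=3 ZF=0 PC=8
Step 9: PC=8 exec 'ADD D, 1'. After: A=-8 B=10 C=0 D=4 ZF=0 PC=9
Step 10: PC=9 exec 'ADD A, 3'. After: A=-5 B=10 C=0 D=4 ZF=0 PC=10
Step 11: PC=10 exec 'ADD A, 3'. After: A=-2 B=10 C=0 D=4 ZF=0 PC=11
Step 12: PC=11 exec 'ADD A, 1'. After: A=-1 B=10 C=0 D=4 ZF=0 PC=12
Step 13: PC=12 exec 'ADD A, 4'. After: A=3 B=10 C=0 D=4 ZF=0 PC=13
Step 14: PC=13 exec 'HALT'. After: A=3 B=10 C=0 D=4 ZF=0 PC=13 HALTED

Answer: 3 10 0 4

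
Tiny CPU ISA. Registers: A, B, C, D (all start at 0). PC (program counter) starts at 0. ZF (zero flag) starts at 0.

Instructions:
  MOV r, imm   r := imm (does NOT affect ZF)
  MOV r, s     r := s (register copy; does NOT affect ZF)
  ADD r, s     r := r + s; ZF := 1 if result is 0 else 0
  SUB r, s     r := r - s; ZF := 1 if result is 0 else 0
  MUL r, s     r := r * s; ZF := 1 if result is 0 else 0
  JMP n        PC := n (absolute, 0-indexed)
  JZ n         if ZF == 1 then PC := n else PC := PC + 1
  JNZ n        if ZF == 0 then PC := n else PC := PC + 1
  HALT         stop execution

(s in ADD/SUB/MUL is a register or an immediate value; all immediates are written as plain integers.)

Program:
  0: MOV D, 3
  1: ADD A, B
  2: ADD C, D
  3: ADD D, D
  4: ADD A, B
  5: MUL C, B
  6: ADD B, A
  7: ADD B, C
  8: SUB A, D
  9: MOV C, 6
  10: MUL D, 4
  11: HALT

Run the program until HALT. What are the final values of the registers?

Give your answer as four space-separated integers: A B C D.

Step 1: PC=0 exec 'MOV D, 3'. After: A=0 B=0 C=0 D=3 ZF=0 PC=1
Step 2: PC=1 exec 'ADD A, B'. After: A=0 B=0 C=0 D=3 ZF=1 PC=2
Step 3: PC=2 exec 'ADD C, D'. After: A=0 B=0 C=3 D=3 ZF=0 PC=3
Step 4: PC=3 exec 'ADD D, D'. After: A=0 B=0 C=3 D=6 ZF=0 PC=4
Step 5: PC=4 exec 'ADD A, B'. After: A=0 B=0 C=3 D=6 ZF=1 PC=5
Step 6: PC=5 exec 'MUL C, B'. After: A=0 B=0 C=0 D=6 ZF=1 PC=6
Step 7: PC=6 exec 'ADD B, A'. After: A=0 B=0 C=0 D=6 ZF=1 PC=7
Step 8: PC=7 exec 'ADD B, C'. After: A=0 B=0 C=0 D=6 ZF=1 PC=8
Step 9: PC=8 exec 'SUB A, D'. After: A=-6 B=0 C=0 D=6 ZF=0 PC=9
Step 10: PC=9 exec 'MOV C, 6'. After: A=-6 B=0 C=6 D=6 ZF=0 PC=10
Step 11: PC=10 exec 'MUL D, 4'. After: A=-6 B=0 C=6 D=24 ZF=0 PC=11
Step 12: PC=11 exec 'HALT'. After: A=-6 B=0 C=6 D=24 ZF=0 PC=11 HALTED

Answer: -6 0 6 24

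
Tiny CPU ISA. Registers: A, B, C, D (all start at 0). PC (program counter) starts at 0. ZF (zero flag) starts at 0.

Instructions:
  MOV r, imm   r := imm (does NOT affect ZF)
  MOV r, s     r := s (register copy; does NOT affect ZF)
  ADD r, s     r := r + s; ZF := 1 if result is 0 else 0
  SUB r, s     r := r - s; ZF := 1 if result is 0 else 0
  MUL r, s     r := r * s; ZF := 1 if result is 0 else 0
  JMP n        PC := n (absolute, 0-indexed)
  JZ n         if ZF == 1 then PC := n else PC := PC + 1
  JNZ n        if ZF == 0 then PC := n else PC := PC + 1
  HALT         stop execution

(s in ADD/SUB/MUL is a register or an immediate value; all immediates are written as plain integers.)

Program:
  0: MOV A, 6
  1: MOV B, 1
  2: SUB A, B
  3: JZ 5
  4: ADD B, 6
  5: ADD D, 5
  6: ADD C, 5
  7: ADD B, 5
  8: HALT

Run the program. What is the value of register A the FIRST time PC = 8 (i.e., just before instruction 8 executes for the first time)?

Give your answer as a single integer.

Step 1: PC=0 exec 'MOV A, 6'. After: A=6 B=0 C=0 D=0 ZF=0 PC=1
Step 2: PC=1 exec 'MOV B, 1'. After: A=6 B=1 C=0 D=0 ZF=0 PC=2
Step 3: PC=2 exec 'SUB A, B'. After: A=5 B=1 C=0 D=0 ZF=0 PC=3
Step 4: PC=3 exec 'JZ 5'. After: A=5 B=1 C=0 D=0 ZF=0 PC=4
Step 5: PC=4 exec 'ADD B, 6'. After: A=5 B=7 C=0 D=0 ZF=0 PC=5
Step 6: PC=5 exec 'ADD D, 5'. After: A=5 B=7 C=0 D=5 ZF=0 PC=6
Step 7: PC=6 exec 'ADD C, 5'. After: A=5 B=7 C=5 D=5 ZF=0 PC=7
Step 8: PC=7 exec 'ADD B, 5'. After: A=5 B=12 C=5 D=5 ZF=0 PC=8
First time PC=8: A=5

5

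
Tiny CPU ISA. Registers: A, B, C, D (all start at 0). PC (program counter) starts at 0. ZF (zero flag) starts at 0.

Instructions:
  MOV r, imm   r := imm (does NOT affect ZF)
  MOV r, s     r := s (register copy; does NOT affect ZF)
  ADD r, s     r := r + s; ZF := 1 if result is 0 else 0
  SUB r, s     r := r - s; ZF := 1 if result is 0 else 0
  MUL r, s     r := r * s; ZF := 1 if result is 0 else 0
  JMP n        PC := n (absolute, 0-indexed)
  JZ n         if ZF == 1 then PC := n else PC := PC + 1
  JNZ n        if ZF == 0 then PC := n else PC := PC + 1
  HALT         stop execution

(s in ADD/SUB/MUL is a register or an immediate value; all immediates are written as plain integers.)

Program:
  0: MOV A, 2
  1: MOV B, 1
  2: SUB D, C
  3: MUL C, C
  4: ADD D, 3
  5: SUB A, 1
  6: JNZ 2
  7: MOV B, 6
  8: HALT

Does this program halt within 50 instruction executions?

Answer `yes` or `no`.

Step 1: PC=0 exec 'MOV A, 2'. After: A=2 B=0 C=0 D=0 ZF=0 PC=1
Step 2: PC=1 exec 'MOV B, 1'. After: A=2 B=1 C=0 D=0 ZF=0 PC=2
Step 3: PC=2 exec 'SUB D, C'. After: A=2 B=1 C=0 D=0 ZF=1 PC=3
Step 4: PC=3 exec 'MUL C, C'. After: A=2 B=1 C=0 D=0 ZF=1 PC=4
Step 5: PC=4 exec 'ADD D, 3'. After: A=2 B=1 C=0 D=3 ZF=0 PC=5
Step 6: PC=5 exec 'SUB A, 1'. After: A=1 B=1 C=0 D=3 ZF=0 PC=6
Step 7: PC=6 exec 'JNZ 2'. After: A=1 B=1 C=0 D=3 ZF=0 PC=2
Step 8: PC=2 exec 'SUB D, C'. After: A=1 B=1 C=0 D=3 ZF=0 PC=3
Step 9: PC=3 exec 'MUL C, C'. After: A=1 B=1 C=0 D=3 ZF=1 PC=4
Step 10: PC=4 exec 'ADD D, 3'. After: A=1 B=1 C=0 D=6 ZF=0 PC=5
Step 11: PC=5 exec 'SUB A, 1'. After: A=0 B=1 C=0 D=6 ZF=1 PC=6
Step 12: PC=6 exec 'JNZ 2'. After: A=0 B=1 C=0 D=6 ZF=1 PC=7
Step 13: PC=7 exec 'MOV B, 6'. After: A=0 B=6 C=0 D=6 ZF=1 PC=8
Step 14: PC=8 exec 'HALT'. After: A=0 B=6 C=0 D=6 ZF=1 PC=8 HALTED

Answer: yes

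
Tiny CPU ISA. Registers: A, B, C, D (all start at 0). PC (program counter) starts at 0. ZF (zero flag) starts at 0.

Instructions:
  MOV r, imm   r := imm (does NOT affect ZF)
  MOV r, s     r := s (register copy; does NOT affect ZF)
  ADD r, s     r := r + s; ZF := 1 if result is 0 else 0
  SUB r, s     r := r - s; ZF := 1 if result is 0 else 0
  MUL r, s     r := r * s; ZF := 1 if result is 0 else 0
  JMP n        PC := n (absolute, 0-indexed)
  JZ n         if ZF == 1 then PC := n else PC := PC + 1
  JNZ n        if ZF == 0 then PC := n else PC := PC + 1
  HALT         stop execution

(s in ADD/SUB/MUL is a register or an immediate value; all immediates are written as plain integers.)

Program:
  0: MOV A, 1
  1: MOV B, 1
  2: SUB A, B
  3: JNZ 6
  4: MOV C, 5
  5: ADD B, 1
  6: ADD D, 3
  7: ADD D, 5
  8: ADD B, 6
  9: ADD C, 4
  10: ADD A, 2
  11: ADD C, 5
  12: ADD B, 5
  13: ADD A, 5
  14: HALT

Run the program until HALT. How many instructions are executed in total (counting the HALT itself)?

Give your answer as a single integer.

Answer: 15

Derivation:
Step 1: PC=0 exec 'MOV A, 1'. After: A=1 B=0 C=0 D=0 ZF=0 PC=1
Step 2: PC=1 exec 'MOV B, 1'. After: A=1 B=1 C=0 D=0 ZF=0 PC=2
Step 3: PC=2 exec 'SUB A, B'. After: A=0 B=1 C=0 D=0 ZF=1 PC=3
Step 4: PC=3 exec 'JNZ 6'. After: A=0 B=1 C=0 D=0 ZF=1 PC=4
Step 5: PC=4 exec 'MOV C, 5'. After: A=0 B=1 C=5 D=0 ZF=1 PC=5
Step 6: PC=5 exec 'ADD B, 1'. After: A=0 B=2 C=5 D=0 ZF=0 PC=6
Step 7: PC=6 exec 'ADD D, 3'. After: A=0 B=2 C=5 D=3 ZF=0 PC=7
Step 8: PC=7 exec 'ADD D, 5'. After: A=0 B=2 C=5 D=8 ZF=0 PC=8
Step 9: PC=8 exec 'ADD B, 6'. After: A=0 B=8 C=5 D=8 ZF=0 PC=9
Step 10: PC=9 exec 'ADD C, 4'. After: A=0 B=8 C=9 D=8 ZF=0 PC=10
Step 11: PC=10 exec 'ADD A, 2'. After: A=2 B=8 C=9 D=8 ZF=0 PC=11
Step 12: PC=11 exec 'ADD C, 5'. After: A=2 B=8 C=14 D=8 ZF=0 PC=12
Step 13: PC=12 exec 'ADD B, 5'. After: A=2 B=13 C=14 D=8 ZF=0 PC=13
Step 14: PC=13 exec 'ADD A, 5'. After: A=7 B=13 C=14 D=8 ZF=0 PC=14
Step 15: PC=14 exec 'HALT'. After: A=7 B=13 C=14 D=8 ZF=0 PC=14 HALTED
Total instructions executed: 15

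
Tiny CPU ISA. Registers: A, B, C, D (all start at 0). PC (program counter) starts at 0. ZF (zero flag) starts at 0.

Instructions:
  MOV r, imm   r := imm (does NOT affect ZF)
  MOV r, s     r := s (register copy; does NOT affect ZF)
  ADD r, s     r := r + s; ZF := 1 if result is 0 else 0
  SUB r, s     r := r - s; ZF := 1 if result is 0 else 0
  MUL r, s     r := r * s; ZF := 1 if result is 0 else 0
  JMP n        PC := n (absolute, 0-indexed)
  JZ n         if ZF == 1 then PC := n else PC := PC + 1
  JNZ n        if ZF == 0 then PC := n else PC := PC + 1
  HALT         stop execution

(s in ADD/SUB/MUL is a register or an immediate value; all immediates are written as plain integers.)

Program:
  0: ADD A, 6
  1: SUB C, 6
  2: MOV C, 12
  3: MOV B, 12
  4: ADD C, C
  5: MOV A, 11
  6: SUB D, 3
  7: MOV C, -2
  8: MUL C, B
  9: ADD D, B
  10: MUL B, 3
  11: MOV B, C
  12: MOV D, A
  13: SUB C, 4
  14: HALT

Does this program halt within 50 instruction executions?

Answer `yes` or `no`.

Step 1: PC=0 exec 'ADD A, 6'. After: A=6 B=0 C=0 D=0 ZF=0 PC=1
Step 2: PC=1 exec 'SUB C, 6'. After: A=6 B=0 C=-6 D=0 ZF=0 PC=2
Step 3: PC=2 exec 'MOV C, 12'. After: A=6 B=0 C=12 D=0 ZF=0 PC=3
Step 4: PC=3 exec 'MOV B, 12'. After: A=6 B=12 C=12 D=0 ZF=0 PC=4
Step 5: PC=4 exec 'ADD C, C'. After: A=6 B=12 C=24 D=0 ZF=0 PC=5
Step 6: PC=5 exec 'MOV A, 11'. After: A=11 B=12 C=24 D=0 ZF=0 PC=6
Step 7: PC=6 exec 'SUB D, 3'. After: A=11 B=12 C=24 D=-3 ZF=0 PC=7
Step 8: PC=7 exec 'MOV C, -2'. After: A=11 B=12 C=-2 D=-3 ZF=0 PC=8
Step 9: PC=8 exec 'MUL C, B'. After: A=11 B=12 C=-24 D=-3 ZF=0 PC=9
Step 10: PC=9 exec 'ADD D, B'. After: A=11 B=12 C=-24 D=9 ZF=0 PC=10
Step 11: PC=10 exec 'MUL B, 3'. After: A=11 B=36 C=-24 D=9 ZF=0 PC=11
Step 12: PC=11 exec 'MOV B, C'. After: A=11 B=-24 C=-24 D=9 ZF=0 PC=12
Step 13: PC=12 exec 'MOV D, A'. After: A=11 B=-24 C=-24 D=11 ZF=0 PC=13
Step 14: PC=13 exec 'SUB C, 4'. After: A=11 B=-24 C=-28 D=11 ZF=0 PC=14
Step 15: PC=14 exec 'HALT'. After: A=11 B=-24 C=-28 D=11 ZF=0 PC=14 HALTED

Answer: yes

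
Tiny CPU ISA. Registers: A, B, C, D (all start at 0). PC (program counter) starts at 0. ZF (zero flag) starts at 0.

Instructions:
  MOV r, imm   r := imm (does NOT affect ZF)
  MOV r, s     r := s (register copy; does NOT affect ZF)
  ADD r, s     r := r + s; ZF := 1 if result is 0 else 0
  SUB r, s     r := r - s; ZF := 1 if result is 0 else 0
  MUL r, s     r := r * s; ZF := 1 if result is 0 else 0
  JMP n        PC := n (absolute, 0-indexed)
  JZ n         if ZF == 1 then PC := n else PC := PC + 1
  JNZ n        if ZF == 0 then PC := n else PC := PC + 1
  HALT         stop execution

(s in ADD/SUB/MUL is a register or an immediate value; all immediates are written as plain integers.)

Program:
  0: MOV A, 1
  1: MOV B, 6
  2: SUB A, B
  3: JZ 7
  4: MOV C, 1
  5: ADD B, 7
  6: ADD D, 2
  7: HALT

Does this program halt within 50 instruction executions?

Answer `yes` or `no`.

Answer: yes

Derivation:
Step 1: PC=0 exec 'MOV A, 1'. After: A=1 B=0 C=0 D=0 ZF=0 PC=1
Step 2: PC=1 exec 'MOV B, 6'. After: A=1 B=6 C=0 D=0 ZF=0 PC=2
Step 3: PC=2 exec 'SUB A, B'. After: A=-5 B=6 C=0 D=0 ZF=0 PC=3
Step 4: PC=3 exec 'JZ 7'. After: A=-5 B=6 C=0 D=0 ZF=0 PC=4
Step 5: PC=4 exec 'MOV C, 1'. After: A=-5 B=6 C=1 D=0 ZF=0 PC=5
Step 6: PC=5 exec 'ADD B, 7'. After: A=-5 B=13 C=1 D=0 ZF=0 PC=6
Step 7: PC=6 exec 'ADD D, 2'. After: A=-5 B=13 C=1 D=2 ZF=0 PC=7
Step 8: PC=7 exec 'HALT'. After: A=-5 B=13 C=1 D=2 ZF=0 PC=7 HALTED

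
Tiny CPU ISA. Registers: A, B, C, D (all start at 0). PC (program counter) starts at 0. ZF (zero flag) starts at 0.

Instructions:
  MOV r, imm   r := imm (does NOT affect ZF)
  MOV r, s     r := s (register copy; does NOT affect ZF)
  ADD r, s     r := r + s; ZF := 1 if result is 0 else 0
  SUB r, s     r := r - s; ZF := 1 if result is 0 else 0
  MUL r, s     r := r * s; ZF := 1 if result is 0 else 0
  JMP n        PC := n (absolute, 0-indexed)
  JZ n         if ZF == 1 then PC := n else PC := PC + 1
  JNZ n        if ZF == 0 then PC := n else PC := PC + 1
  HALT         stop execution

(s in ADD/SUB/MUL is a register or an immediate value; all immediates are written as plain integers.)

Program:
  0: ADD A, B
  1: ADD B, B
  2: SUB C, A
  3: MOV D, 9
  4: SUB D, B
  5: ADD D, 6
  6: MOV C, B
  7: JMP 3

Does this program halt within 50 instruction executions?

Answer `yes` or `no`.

Step 1: PC=0 exec 'ADD A, B'. After: A=0 B=0 C=0 D=0 ZF=1 PC=1
Step 2: PC=1 exec 'ADD B, B'. After: A=0 B=0 C=0 D=0 ZF=1 PC=2
Step 3: PC=2 exec 'SUB C, A'. After: A=0 B=0 C=0 D=0 ZF=1 PC=3
Step 4: PC=3 exec 'MOV D, 9'. After: A=0 B=0 C=0 D=9 ZF=1 PC=4
Step 5: PC=4 exec 'SUB D, B'. After: A=0 B=0 C=0 D=9 ZF=0 PC=5
Step 6: PC=5 exec 'ADD D, 6'. After: A=0 B=0 C=0 D=15 ZF=0 PC=6
Step 7: PC=6 exec 'MOV C, B'. After: A=0 B=0 C=0 D=15 ZF=0 PC=7
Step 8: PC=7 exec 'JMP 3'. After: A=0 B=0 C=0 D=15 ZF=0 PC=3
Step 9: PC=3 exec 'MOV D, 9'. After: A=0 B=0 C=0 D=9 ZF=0 PC=4
Step 10: PC=4 exec 'SUB D, B'. After: A=0 B=0 C=0 D=9 ZF=0 PC=5
State after step 10 equals state after step 5: the program is in a cycle of length 5 and will never halt.

Answer: no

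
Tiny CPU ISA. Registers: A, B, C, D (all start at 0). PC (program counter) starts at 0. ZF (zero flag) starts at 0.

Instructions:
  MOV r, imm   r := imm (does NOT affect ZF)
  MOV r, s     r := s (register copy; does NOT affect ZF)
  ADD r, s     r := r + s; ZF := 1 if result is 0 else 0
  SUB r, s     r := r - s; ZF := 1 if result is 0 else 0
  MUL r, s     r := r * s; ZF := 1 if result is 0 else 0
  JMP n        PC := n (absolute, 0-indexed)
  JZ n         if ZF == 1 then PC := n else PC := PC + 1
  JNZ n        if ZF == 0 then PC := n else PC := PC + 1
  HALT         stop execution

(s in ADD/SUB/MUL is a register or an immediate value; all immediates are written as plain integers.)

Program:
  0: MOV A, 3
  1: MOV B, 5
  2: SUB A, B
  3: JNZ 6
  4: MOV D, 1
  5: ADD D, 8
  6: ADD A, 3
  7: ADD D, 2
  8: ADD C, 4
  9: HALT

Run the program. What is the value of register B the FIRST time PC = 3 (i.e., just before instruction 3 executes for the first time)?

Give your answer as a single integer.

Step 1: PC=0 exec 'MOV A, 3'. After: A=3 B=0 C=0 D=0 ZF=0 PC=1
Step 2: PC=1 exec 'MOV B, 5'. After: A=3 B=5 C=0 D=0 ZF=0 PC=2
Step 3: PC=2 exec 'SUB A, B'. After: A=-2 B=5 C=0 D=0 ZF=0 PC=3
First time PC=3: B=5

5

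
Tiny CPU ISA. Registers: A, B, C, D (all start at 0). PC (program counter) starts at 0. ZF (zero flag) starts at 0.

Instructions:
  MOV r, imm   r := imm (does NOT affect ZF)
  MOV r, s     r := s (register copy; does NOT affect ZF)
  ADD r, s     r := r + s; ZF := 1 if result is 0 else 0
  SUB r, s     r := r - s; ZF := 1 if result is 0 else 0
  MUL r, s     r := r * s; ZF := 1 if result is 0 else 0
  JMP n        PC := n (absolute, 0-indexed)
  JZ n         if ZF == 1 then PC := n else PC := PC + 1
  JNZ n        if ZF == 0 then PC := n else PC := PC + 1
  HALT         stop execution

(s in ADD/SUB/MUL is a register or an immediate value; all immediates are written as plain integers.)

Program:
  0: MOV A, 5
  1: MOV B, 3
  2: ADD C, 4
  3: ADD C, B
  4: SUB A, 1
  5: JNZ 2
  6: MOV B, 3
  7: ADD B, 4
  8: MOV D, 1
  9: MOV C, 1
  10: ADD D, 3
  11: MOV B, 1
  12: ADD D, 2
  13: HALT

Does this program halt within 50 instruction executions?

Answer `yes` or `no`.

Step 1: PC=0 exec 'MOV A, 5'. After: A=5 B=0 C=0 D=0 ZF=0 PC=1
Step 2: PC=1 exec 'MOV B, 3'. After: A=5 B=3 C=0 D=0 ZF=0 PC=2
Step 3: PC=2 exec 'ADD C, 4'. After: A=5 B=3 C=4 D=0 ZF=0 PC=3
Step 4: PC=3 exec 'ADD C, B'. After: A=5 B=3 C=7 D=0 ZF=0 PC=4
Step 5: PC=4 exec 'SUB A, 1'. After: A=4 B=3 C=7 D=0 ZF=0 PC=5
Step 6: PC=5 exec 'JNZ 2'. After: A=4 B=3 C=7 D=0 ZF=0 PC=2
Step 7: PC=2 exec 'ADD C, 4'. After: A=4 B=3 C=11 D=0 ZF=0 PC=3
Step 8: PC=3 exec 'ADD C, B'. After: A=4 B=3 C=14 D=0 ZF=0 PC=4
Step 9: PC=4 exec 'SUB A, 1'. After: A=3 B=3 C=14 D=0 ZF=0 PC=5
Step 10: PC=5 exec 'JNZ 2'. After: A=3 B=3 C=14 D=0 ZF=0 PC=2
Step 11: PC=2 exec 'ADD C, 4'. After: A=3 B=3 C=18 D=0 ZF=0 PC=3
Step 12: PC=3 exec 'ADD C, B'. After: A=3 B=3 C=21 D=0 ZF=0 PC=4
Step 13: PC=4 exec 'SUB A, 1'. After: A=2 B=3 C=21 D=0 ZF=0 PC=5
Step 14: PC=5 exec 'JNZ 2'. After: A=2 B=3 C=21 D=0 ZF=0 PC=2
Step 15: PC=2 exec 'ADD C, 4'. After: A=2 B=3 C=25 D=0 ZF=0 PC=3
Step 16: PC=3 exec 'ADD C, B'. After: A=2 B=3 C=28 D=0 ZF=0 PC=4
Step 17: PC=4 exec 'SUB A, 1'. After: A=1 B=3 C=28 D=0 ZF=0 PC=5
Step 18: PC=5 exec 'JNZ 2'. After: A=1 B=3 C=28 D=0 ZF=0 PC=2
Step 19: PC=2 exec 'ADD C, 4'. After: A=1 B=3 C=32 D=0 ZF=0 PC=3
Step 20: PC=3 exec 'ADD C, B'. After: A=1 B=3 C=35 D=0 ZF=0 PC=4
Step 21: PC=4 exec 'SUB A, 1'. After: A=0 B=3 C=35 D=0 ZF=1 PC=5
Step 22: PC=5 exec 'JNZ 2'. After: A=0 B=3 C=35 D=0 ZF=1 PC=6
Step 23: PC=6 exec 'MOV B, 3'. After: A=0 B=3 C=35 D=0 ZF=1 PC=7
Step 24: PC=7 exec 'ADD B, 4'. After: A=0 B=7 C=35 D=0 ZF=0 PC=8
Step 25: PC=8 exec 'MOV D, 1'. After: A=0 B=7 C=35 D=1 ZF=0 PC=9
Step 26: PC=9 exec 'MOV C, 1'. After: A=0 B=7 C=1 D=1 ZF=0 PC=10
Step 27: PC=10 exec 'ADD D, 3'. After: A=0 B=7 C=1 D=4 ZF=0 PC=11
Step 28: PC=11 exec 'MOV B, 1'. After: A=0 B=1 C=1 D=4 ZF=0 PC=12
Step 29: PC=12 exec 'ADD D, 2'. After: A=0 B=1 C=1 D=6 ZF=0 PC=13
Step 30: PC=13 exec 'HALT'. After: A=0 B=1 C=1 D=6 ZF=0 PC=13 HALTED

Answer: yes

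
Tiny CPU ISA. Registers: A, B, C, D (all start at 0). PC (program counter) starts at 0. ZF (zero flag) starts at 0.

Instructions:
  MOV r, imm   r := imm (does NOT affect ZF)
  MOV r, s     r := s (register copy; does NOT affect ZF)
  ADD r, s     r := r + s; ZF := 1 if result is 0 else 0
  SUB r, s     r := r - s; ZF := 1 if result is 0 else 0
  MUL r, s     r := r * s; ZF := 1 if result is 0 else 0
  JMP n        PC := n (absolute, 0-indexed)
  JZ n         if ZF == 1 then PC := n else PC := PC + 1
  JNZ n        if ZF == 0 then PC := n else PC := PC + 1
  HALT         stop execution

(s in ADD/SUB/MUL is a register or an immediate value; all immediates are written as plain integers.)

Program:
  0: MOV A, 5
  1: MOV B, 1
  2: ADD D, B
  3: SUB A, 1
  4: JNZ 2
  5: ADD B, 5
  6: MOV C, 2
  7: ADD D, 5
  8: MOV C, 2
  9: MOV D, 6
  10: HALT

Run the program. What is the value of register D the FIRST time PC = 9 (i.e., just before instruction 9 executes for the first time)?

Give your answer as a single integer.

Step 1: PC=0 exec 'MOV A, 5'. After: A=5 B=0 C=0 D=0 ZF=0 PC=1
Step 2: PC=1 exec 'MOV B, 1'. After: A=5 B=1 C=0 D=0 ZF=0 PC=2
Step 3: PC=2 exec 'ADD D, B'. After: A=5 B=1 C=0 D=1 ZF=0 PC=3
Step 4: PC=3 exec 'SUB A, 1'. After: A=4 B=1 C=0 D=1 ZF=0 PC=4
Step 5: PC=4 exec 'JNZ 2'. After: A=4 B=1 C=0 D=1 ZF=0 PC=2
Step 6: PC=2 exec 'ADD D, B'. After: A=4 B=1 C=0 D=2 ZF=0 PC=3
Step 7: PC=3 exec 'SUB A, 1'. After: A=3 B=1 C=0 D=2 ZF=0 PC=4
Step 8: PC=4 exec 'JNZ 2'. After: A=3 B=1 C=0 D=2 ZF=0 PC=2
Step 9: PC=2 exec 'ADD D, B'. After: A=3 B=1 C=0 D=3 ZF=0 PC=3
Step 10: PC=3 exec 'SUB A, 1'. After: A=2 B=1 C=0 D=3 ZF=0 PC=4
Step 11: PC=4 exec 'JNZ 2'. After: A=2 B=1 C=0 D=3 ZF=0 PC=2
Step 12: PC=2 exec 'ADD D, B'. After: A=2 B=1 C=0 D=4 ZF=0 PC=3
Step 13: PC=3 exec 'SUB A, 1'. After: A=1 B=1 C=0 D=4 ZF=0 PC=4
Step 14: PC=4 exec 'JNZ 2'. After: A=1 B=1 C=0 D=4 ZF=0 PC=2
Step 15: PC=2 exec 'ADD D, B'. After: A=1 B=1 C=0 D=5 ZF=0 PC=3
Step 16: PC=3 exec 'SUB A, 1'. After: A=0 B=1 C=0 D=5 ZF=1 PC=4
Step 17: PC=4 exec 'JNZ 2'. After: A=0 B=1 C=0 D=5 ZF=1 PC=5
Step 18: PC=5 exec 'ADD B, 5'. After: A=0 B=6 C=0 D=5 ZF=0 PC=6
Step 19: PC=6 exec 'MOV C, 2'. After: A=0 B=6 C=2 D=5 ZF=0 PC=7
Step 20: PC=7 exec 'ADD D, 5'. After: A=0 B=6 C=2 D=10 ZF=0 PC=8
Step 21: PC=8 exec 'MOV C, 2'. After: A=0 B=6 C=2 D=10 ZF=0 PC=9
First time PC=9: D=10

10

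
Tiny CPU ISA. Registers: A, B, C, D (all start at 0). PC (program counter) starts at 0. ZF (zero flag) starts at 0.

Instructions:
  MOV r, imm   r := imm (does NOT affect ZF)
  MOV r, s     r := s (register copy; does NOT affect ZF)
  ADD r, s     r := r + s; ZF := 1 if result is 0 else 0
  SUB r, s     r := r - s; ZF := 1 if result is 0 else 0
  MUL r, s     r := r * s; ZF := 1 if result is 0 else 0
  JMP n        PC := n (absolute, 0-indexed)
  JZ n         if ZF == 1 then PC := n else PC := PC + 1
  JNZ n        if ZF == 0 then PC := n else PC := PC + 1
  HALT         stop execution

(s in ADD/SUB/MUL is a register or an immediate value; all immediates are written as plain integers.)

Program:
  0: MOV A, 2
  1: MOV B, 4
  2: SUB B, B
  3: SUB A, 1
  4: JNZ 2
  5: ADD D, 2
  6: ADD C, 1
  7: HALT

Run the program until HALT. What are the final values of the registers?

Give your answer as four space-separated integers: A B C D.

Step 1: PC=0 exec 'MOV A, 2'. After: A=2 B=0 C=0 D=0 ZF=0 PC=1
Step 2: PC=1 exec 'MOV B, 4'. After: A=2 B=4 C=0 D=0 ZF=0 PC=2
Step 3: PC=2 exec 'SUB B, B'. After: A=2 B=0 C=0 D=0 ZF=1 PC=3
Step 4: PC=3 exec 'SUB A, 1'. After: A=1 B=0 C=0 D=0 ZF=0 PC=4
Step 5: PC=4 exec 'JNZ 2'. After: A=1 B=0 C=0 D=0 ZF=0 PC=2
Step 6: PC=2 exec 'SUB B, B'. After: A=1 B=0 C=0 D=0 ZF=1 PC=3
Step 7: PC=3 exec 'SUB A, 1'. After: A=0 B=0 C=0 D=0 ZF=1 PC=4
Step 8: PC=4 exec 'JNZ 2'. After: A=0 B=0 C=0 D=0 ZF=1 PC=5
Step 9: PC=5 exec 'ADD D, 2'. After: A=0 B=0 C=0 D=2 ZF=0 PC=6
Step 10: PC=6 exec 'ADD C, 1'. After: A=0 B=0 C=1 D=2 ZF=0 PC=7
Step 11: PC=7 exec 'HALT'. After: A=0 B=0 C=1 D=2 ZF=0 PC=7 HALTED

Answer: 0 0 1 2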